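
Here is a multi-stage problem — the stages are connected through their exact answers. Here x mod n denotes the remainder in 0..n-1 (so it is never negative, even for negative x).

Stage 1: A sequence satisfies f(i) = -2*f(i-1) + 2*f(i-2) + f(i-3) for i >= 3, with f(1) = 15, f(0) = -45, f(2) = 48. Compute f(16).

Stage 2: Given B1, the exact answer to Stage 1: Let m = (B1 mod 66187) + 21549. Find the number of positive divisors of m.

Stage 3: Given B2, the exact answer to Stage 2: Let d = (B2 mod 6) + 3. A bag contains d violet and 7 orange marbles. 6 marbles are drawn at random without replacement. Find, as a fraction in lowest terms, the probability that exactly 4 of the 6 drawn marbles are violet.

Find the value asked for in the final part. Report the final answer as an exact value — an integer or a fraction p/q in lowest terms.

Stage 1: f(3) = -2*(48) + 2*(15) + 1*(-45) = -111; iterating: f(3)=-111, f(4)=333, f(5)=-840, f(6)=2235, f(7)=-5817, f(8)=15264, f(9)=-39927, f(10)=104565, f(11)=-273720, f(12)=716643, f(13)=-1876161, f(14)=4911888, f(15)=-12859455, f(16)=33666525; answer 33666525
Stage 2: B1 = 33666525; m = 65078; 65078 = 2 * 13 * 2503; number of divisors = (1+1) * (1+1) * (1+1) = 8; answer 8
Stage 3: B2 = 8; d = 5; total draws C(12,6) = 924; favorable C(5,4)*C(7,2) = 105; P = 5/44; answer 5/44

5/44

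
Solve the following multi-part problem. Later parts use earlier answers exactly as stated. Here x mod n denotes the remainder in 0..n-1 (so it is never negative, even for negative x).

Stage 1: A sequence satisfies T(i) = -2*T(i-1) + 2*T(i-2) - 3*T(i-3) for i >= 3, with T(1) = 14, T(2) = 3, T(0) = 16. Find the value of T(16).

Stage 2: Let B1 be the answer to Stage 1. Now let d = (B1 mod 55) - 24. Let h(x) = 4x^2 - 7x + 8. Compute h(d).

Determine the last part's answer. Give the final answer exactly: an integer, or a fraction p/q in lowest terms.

1045

Stage 1: T(3) = -2*(3) + 2*(14) - 3*(16) = -26; iterating: T(3)=-26, T(4)=16, T(5)=-93, T(6)=296, T(7)=-826, T(8)=2523, T(9)=-7586, T(10)=22696, T(11)=-68133, T(12)=204416, T(13)=-613186, T(14)=1839603, T(15)=-5518826, T(16)=16556416; answer 16556416
Stage 2: B1 = 16556416; d = 17; 4*(17)^2 - 7*(17)^1 + 8 = (1156) + (-119) + (8) = 1045; answer 1045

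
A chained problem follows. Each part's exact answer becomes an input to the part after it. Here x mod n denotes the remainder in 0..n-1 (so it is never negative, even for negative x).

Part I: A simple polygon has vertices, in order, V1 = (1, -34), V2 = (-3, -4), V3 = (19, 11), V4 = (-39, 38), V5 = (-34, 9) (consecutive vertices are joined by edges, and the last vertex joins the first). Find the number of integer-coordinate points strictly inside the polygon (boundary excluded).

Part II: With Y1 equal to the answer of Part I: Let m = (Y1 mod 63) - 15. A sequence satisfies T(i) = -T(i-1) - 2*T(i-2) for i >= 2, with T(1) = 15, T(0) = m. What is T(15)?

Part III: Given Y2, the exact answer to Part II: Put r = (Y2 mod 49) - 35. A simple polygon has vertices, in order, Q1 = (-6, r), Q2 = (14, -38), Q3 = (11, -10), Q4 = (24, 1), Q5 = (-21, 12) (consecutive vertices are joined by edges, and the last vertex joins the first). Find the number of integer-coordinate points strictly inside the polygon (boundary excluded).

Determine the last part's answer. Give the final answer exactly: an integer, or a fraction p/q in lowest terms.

655

Part I: cross terms: (1*-4 - -3*-34)=-106, (-3*11 - 19*-4)=43, (19*38 - -39*11)=1151, (-39*9 - -34*38)=941, (-34*-34 - 1*9)=1147; twice the area = |3176| = 3176; area = 1588; boundary points = 2 + 1 + 1 + 1 + 1 = 6; strictly interior points = area - boundary/2 + 1 = 1586; answer 1586
Part II: Y1 = 1586; m = -4; T(2) = -1*(15) - 2*(-4) = -7; iterating: T(2)=-7, T(3)=-23, T(4)=37, T(5)=9, T(6)=-83, T(7)=65, T(8)=101, T(9)=-231, T(10)=29, T(11)=433, T(12)=-491, T(13)=-375, T(14)=1357, T(15)=-607; answer -607
Part III: Y2 = -607; r = -5; cross terms: (-6*-38 - 14*-5)=298, (14*-10 - 11*-38)=278, (11*1 - 24*-10)=251, (24*12 - -21*1)=309, (-21*-5 - -6*12)=177; twice the area = |1313| = 1313; area = 1313/2; boundary points = 1 + 1 + 1 + 1 + 1 = 5; strictly interior points = area - boundary/2 + 1 = 655; answer 655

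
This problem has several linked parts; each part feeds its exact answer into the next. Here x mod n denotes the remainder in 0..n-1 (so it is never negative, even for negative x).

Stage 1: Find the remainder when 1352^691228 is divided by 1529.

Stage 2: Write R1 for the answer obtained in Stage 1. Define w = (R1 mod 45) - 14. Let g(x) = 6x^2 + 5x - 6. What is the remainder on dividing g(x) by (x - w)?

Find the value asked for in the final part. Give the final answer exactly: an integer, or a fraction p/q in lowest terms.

918

Stage 1: squarings mod 1529: 1352^1=1352, 1352^2=749, 1352^4=1387, 1352^8=287, 1352^16=1332, 1352^32=584, 1352^64=89, 1352^128=276, 1352^256=1255, 1352^512=155, 1352^1024=1090, 1352^2048=67, 1352^4096=1431, 1352^8192=430, 1352^16384=1420, 1352^32768=1178, 1352^65536=881, 1352^131072=958, 1352^262144=364, 1352^524288=1002; 1352^691228 = 1352^4 * 1352^8 * 1352^16 * 1352^1024 * 1352^2048 * 1352^32768 * 1352^131072 * 1352^524288 = 881 (mod 1529); answer 881
Stage 2: R1 = 881; w = 12; remainder = value at the root: 6*(12)^2 + 5*(12)^1 - 6 = (864) + (60) + (-6) = 918; answer 918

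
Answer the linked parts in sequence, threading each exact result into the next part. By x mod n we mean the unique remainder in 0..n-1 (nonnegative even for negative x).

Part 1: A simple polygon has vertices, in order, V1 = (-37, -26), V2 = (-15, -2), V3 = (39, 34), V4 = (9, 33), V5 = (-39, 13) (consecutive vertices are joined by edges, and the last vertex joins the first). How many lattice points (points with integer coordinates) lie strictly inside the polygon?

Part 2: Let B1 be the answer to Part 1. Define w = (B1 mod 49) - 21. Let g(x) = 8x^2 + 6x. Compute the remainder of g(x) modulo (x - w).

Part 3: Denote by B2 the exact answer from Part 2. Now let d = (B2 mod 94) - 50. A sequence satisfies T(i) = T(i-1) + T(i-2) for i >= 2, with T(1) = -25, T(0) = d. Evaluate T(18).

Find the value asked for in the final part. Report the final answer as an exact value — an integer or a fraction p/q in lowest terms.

-58212

Part 1: cross terms: (-37*-2 - -15*-26)=-316, (-15*34 - 39*-2)=-432, (39*33 - 9*34)=981, (9*13 - -39*33)=1404, (-39*-26 - -37*13)=1495; twice the area = |3132| = 3132; area = 1566; boundary points = 2 + 18 + 1 + 4 + 1 = 26; strictly interior points = area - boundary/2 + 1 = 1554; answer 1554
Part 2: B1 = 1554; w = 14; remainder = value at the root: 8*(14)^2 + 6*(14)^1 = (1568) + (84) = 1652; answer 1652
Part 3: B2 = 1652; d = 4; T(2) = 1*(-25) + 1*(4) = -21; iterating: T(2)=-21, T(3)=-46, T(4)=-67, T(5)=-113, T(6)=-180, T(7)=-293, T(8)=-473, T(9)=-766, T(10)=-1239, T(11)=-2005, T(12)=-3244, T(13)=-5249, T(14)=-8493, T(15)=-13742, T(16)=-22235, T(17)=-35977, T(18)=-58212; answer -58212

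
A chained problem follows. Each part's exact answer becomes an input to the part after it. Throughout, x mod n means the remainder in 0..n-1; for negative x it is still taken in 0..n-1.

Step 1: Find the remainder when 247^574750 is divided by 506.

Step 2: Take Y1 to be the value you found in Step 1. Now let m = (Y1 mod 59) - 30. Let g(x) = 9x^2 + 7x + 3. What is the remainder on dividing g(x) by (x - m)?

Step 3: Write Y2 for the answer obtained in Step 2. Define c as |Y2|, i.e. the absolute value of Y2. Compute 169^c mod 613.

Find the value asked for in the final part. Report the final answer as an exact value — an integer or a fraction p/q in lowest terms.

175

Step 1: squarings mod 506: 247^1=247, 247^2=289, 247^4=31, 247^8=455, 247^16=71, 247^32=487, 247^64=361, 247^128=279, 247^256=423, 247^512=311, 247^1024=75, 247^2048=59, 247^4096=445, 247^8192=179, 247^16384=163, 247^32768=257, 247^65536=269, 247^131072=3, 247^262144=9, 247^524288=81; 247^574750 = 247^2 * 247^4 * 247^8 * 247^16 * 247^256 * 247^1024 * 247^16384 * 247^32768 * 247^524288 = 1 (mod 506); answer 1
Step 2: Y1 = 1; m = -29; remainder = value at the root: 9*(-29)^2 + 7*(-29)^1 + 3 = (7569) + (-203) + (3) = 7369; answer 7369
Step 3: Y2 = 7369; c = 7369; squarings mod 613: 169^1=169, 169^2=363, 169^4=587, 169^8=63, 169^16=291, 169^32=87, 169^64=213, 169^128=7, 169^256=49, 169^512=562, 169^1024=149, 169^2048=133, 169^4096=525; 169^7369 = 169^1 * 169^8 * 169^64 * 169^128 * 169^1024 * 169^2048 * 169^4096 = 175 (mod 613); answer 175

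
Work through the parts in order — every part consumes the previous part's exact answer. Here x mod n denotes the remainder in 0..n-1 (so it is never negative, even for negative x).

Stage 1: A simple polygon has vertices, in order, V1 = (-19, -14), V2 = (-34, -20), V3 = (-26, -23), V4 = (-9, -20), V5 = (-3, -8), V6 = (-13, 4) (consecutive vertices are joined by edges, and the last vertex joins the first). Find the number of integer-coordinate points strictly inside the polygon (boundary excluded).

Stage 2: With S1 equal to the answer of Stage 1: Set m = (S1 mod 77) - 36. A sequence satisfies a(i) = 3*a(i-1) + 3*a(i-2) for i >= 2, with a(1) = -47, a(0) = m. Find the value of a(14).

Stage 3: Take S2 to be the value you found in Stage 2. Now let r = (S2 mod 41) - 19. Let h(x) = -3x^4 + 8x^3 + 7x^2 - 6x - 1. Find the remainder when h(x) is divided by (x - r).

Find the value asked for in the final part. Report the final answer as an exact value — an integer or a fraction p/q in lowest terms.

31

Stage 1: cross terms: (-19*-20 - -34*-14)=-96, (-34*-23 - -26*-20)=262, (-26*-20 - -9*-23)=313, (-9*-8 - -3*-20)=12, (-3*4 - -13*-8)=-116, (-13*-14 - -19*4)=258; twice the area = |633| = 633; area = 633/2; boundary points = 3 + 1 + 1 + 6 + 2 + 6 = 19; strictly interior points = area - boundary/2 + 1 = 308; answer 308
Stage 2: S1 = 308; m = -36; a(2) = 3*(-47) + 3*(-36) = -249; iterating: a(2)=-249, a(3)=-888, a(4)=-3411, a(5)=-12897, a(6)=-48924, a(7)=-185463, a(8)=-703161, a(9)=-2665872, a(10)=-10107099, a(11)=-38318913, a(12)=-145278036, a(13)=-550790847, a(14)=-2088206649; answer -2088206649
Stage 3: S2 = -2088206649; r = 2; remainder = value at the root: -3*(2)^4 + 8*(2)^3 + 7*(2)^2 - 6*(2)^1 - 1 = (-48) + (64) + (28) + (-12) + (-1) = 31; answer 31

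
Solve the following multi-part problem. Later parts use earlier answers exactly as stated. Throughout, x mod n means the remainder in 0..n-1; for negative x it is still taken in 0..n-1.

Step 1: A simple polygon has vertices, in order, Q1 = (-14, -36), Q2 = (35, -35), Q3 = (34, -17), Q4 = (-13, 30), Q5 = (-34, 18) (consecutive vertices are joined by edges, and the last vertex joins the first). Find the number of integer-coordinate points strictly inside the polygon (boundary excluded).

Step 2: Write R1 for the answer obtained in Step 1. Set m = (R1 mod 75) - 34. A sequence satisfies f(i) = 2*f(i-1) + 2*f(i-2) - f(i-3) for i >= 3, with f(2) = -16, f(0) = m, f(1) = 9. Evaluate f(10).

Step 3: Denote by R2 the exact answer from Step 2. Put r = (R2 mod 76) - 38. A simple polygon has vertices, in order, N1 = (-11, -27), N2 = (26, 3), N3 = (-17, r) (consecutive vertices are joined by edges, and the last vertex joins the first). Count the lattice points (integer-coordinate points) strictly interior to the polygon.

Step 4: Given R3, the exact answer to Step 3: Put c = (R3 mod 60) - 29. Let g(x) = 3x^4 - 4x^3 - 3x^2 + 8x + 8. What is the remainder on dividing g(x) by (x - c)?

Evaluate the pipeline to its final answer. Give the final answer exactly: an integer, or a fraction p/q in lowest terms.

212104

Step 1: cross terms: (-14*-35 - 35*-36)=1750, (35*-17 - 34*-35)=595, (34*30 - -13*-17)=799, (-13*18 - -34*30)=786, (-34*-36 - -14*18)=1476; twice the area = |5406| = 5406; area = 2703; boundary points = 1 + 1 + 47 + 3 + 2 = 54; strictly interior points = area - boundary/2 + 1 = 2677; answer 2677
Step 2: R1 = 2677; m = 18; f(3) = 2*(-16) + 2*(9) - 1*(18) = -32; iterating: f(3)=-32, f(4)=-105, f(5)=-258, f(6)=-694, f(7)=-1799, f(8)=-4728, f(9)=-12360, f(10)=-32377; answer -32377
Step 3: R2 = -32377; r = 37; cross terms: (-11*3 - 26*-27)=669, (26*37 - -17*3)=1013, (-17*-27 - -11*37)=866; twice the area = |2548| = 2548; area = 1274; boundary points = 1 + 1 + 2 = 4; strictly interior points = area - boundary/2 + 1 = 1273; answer 1273
Step 4: R3 = 1273; c = -16; remainder = value at the root: 3*(-16)^4 - 4*(-16)^3 - 3*(-16)^2 + 8*(-16)^1 + 8 = (196608) + (16384) + (-768) + (-128) + (8) = 212104; answer 212104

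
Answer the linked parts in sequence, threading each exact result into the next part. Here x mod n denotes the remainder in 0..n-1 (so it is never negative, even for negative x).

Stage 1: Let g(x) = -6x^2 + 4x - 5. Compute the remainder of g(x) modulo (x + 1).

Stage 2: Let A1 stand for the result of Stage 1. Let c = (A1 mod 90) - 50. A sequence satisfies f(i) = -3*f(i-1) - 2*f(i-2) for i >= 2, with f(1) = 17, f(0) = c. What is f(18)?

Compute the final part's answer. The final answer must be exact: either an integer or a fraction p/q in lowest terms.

-11009981

Stage 1: remainder = value at the root: -6*(-1)^2 + 4*(-1)^1 - 5 = (-6) + (-4) + (-5) = -15; answer -15
Stage 2: A1 = -15; c = 25; f(2) = -3*(17) - 2*(25) = -101; iterating: f(2)=-101, f(3)=269, f(4)=-605, f(5)=1277, f(6)=-2621, f(7)=5309, f(8)=-10685, f(9)=21437, f(10)=-42941, f(11)=85949, f(12)=-171965, f(13)=343997, f(14)=-688061, f(15)=1376189, f(16)=-2752445, f(17)=5504957, f(18)=-11009981; answer -11009981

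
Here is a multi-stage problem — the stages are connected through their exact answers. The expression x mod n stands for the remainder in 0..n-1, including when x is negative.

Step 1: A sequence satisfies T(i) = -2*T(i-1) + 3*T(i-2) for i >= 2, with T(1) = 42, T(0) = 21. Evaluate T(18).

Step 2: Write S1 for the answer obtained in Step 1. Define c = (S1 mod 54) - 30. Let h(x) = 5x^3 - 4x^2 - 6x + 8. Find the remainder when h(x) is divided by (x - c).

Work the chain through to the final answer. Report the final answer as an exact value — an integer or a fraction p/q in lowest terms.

Step 1: T(2) = -2*(42) + 3*(21) = -21; iterating: T(2)=-21, T(3)=168, T(4)=-399, T(5)=1302, T(6)=-3801, T(7)=11508, T(8)=-34419, T(9)=103362, T(10)=-309981, T(11)=930048, T(12)=-2790039, T(13)=8370222, T(14)=-25110561, T(15)=75331788, T(16)=-225995259, T(17)=677985882, T(18)=-2033957541; answer -2033957541
Step 2: S1 = -2033957541; c = 3; remainder = value at the root: 5*(3)^3 - 4*(3)^2 - 6*(3)^1 + 8 = (135) + (-36) + (-18) + (8) = 89; answer 89

89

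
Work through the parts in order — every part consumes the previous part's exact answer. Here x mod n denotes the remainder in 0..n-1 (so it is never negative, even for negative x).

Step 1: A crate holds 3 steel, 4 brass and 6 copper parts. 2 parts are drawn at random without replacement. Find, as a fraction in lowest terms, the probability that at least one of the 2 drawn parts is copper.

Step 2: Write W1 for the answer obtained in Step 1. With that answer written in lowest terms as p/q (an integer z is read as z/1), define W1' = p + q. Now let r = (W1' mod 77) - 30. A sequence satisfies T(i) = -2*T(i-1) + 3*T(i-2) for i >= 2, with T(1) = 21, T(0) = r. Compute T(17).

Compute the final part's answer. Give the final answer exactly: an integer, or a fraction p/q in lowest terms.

193710261

Step 1: total draws C(13,2) = 78; complement C(7,2) = 21; favorable 78 - 21 = 57; P = 19/26; answer 19/26
Step 2: W1 = 19/26; threaded value p + q = 45; r = 15; T(2) = -2*(21) + 3*(15) = 3; iterating: T(2)=3, T(3)=57, T(4)=-105, T(5)=381, T(6)=-1077, T(7)=3297, T(8)=-9825, T(9)=29541, T(10)=-88557, T(11)=265737, T(12)=-797145, T(13)=2391501, T(14)=-7174437, T(15)=21523377, T(16)=-64570065, T(17)=193710261; answer 193710261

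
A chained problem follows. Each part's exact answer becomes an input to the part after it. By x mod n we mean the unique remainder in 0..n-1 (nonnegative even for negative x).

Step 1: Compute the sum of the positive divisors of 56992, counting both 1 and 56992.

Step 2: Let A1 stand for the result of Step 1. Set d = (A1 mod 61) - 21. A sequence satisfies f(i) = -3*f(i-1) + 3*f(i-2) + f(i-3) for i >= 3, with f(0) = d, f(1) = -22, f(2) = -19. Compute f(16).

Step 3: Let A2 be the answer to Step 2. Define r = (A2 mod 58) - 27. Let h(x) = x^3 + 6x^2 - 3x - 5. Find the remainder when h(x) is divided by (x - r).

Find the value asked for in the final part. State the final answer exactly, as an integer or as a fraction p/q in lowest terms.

Step 1: 56992 = 2^5 * 13 * 137; sigma = (1 + 2 + 4 + 8 + 16 + 32) * (1 + 13) * (1 + 137) = 63 * 14 * 138 = 121716; answer 121716
Step 2: A1 = 121716; d = 0; f(3) = -3*(-19) + 3*(-22) + 1*(0) = -9; iterating: f(3)=-9, f(4)=-52, f(5)=110, f(6)=-495, f(7)=1763, f(8)=-6664, f(9)=24786, f(10)=-92587, f(11)=345455, f(12)=-1289340, f(13)=4811798, f(14)=-17957959, f(15)=67019931, f(16)=-250121872; answer -250121872
Step 3: A2 = -250121872; r = 27; remainder = value at the root: 1*(27)^3 + 6*(27)^2 - 3*(27)^1 - 5 = (19683) + (4374) + (-81) + (-5) = 23971; answer 23971

23971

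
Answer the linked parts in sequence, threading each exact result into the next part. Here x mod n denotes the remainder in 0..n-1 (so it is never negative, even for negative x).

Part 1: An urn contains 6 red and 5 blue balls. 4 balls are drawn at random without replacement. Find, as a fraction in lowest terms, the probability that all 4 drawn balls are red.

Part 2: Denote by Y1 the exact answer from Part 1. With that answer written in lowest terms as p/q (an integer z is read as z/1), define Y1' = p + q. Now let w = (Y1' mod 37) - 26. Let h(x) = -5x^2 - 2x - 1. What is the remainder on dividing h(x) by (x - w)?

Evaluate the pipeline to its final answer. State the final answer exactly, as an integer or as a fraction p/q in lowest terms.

Part 1: total draws C(11,4) = 330; favorable C(6,4) = 15; P = 1/22; answer 1/22
Part 2: Y1 = 1/22; threaded value p + q = 23; w = -3; remainder = value at the root: -5*(-3)^2 - 2*(-3)^1 - 1 = (-45) + (6) + (-1) = -40; answer -40

-40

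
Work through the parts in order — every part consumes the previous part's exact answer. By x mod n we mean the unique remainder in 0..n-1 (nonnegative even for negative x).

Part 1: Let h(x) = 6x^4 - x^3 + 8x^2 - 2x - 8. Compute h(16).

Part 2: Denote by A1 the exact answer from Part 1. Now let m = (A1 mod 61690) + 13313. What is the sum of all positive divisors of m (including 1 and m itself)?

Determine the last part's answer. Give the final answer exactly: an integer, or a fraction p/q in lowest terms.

34302

Part 1: 6*(16)^4 - 1*(16)^3 + 8*(16)^2 - 2*(16)^1 - 8 = (393216) + (-4096) + (2048) + (-32) + (-8) = 391128; answer 391128
Part 2: A1 = 391128; m = 34301; 34301 is prime, so its only divisors are 1 and 34301; sigma = 1 + 34301 = 34302; answer 34302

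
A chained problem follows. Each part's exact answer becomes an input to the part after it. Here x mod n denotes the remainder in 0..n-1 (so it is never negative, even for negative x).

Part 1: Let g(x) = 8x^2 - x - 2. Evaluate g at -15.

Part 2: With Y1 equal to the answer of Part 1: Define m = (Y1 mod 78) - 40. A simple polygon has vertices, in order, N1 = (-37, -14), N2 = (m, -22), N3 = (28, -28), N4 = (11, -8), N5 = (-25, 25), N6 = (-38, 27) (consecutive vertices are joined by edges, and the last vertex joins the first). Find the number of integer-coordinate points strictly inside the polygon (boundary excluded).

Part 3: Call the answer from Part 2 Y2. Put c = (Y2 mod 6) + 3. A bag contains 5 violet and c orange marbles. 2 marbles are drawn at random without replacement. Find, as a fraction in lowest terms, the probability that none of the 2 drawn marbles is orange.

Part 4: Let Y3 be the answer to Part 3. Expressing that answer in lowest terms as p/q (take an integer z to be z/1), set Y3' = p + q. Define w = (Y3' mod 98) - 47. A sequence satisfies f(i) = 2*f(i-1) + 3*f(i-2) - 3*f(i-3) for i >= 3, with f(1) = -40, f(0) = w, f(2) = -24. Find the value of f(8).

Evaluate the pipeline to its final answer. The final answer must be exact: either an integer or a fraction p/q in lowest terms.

-4104

Part 1: 8*(-15)^2 - 1*(-15)^1 - 2 = (1800) + (15) + (-2) = 1813; answer 1813
Part 2: Y1 = 1813; m = -21; cross terms: (-37*-22 - -21*-14)=520, (-21*-28 - 28*-22)=1204, (28*-8 - 11*-28)=84, (11*25 - -25*-8)=75, (-25*27 - -38*25)=275, (-38*-14 - -37*27)=1531; twice the area = |3689| = 3689; area = 3689/2; boundary points = 8 + 1 + 1 + 3 + 1 + 1 = 15; strictly interior points = area - boundary/2 + 1 = 1838; answer 1838
Part 3: Y2 = 1838; c = 5; total draws C(10,2) = 45; favorable C(5,2) = 10; P = 2/9; answer 2/9
Part 4: Y3 = 2/9; threaded value p + q = 11; w = -36; f(3) = 2*(-24) + 3*(-40) - 3*(-36) = -60; iterating: f(3)=-60, f(4)=-72, f(5)=-252, f(6)=-540, f(7)=-1620, f(8)=-4104; answer -4104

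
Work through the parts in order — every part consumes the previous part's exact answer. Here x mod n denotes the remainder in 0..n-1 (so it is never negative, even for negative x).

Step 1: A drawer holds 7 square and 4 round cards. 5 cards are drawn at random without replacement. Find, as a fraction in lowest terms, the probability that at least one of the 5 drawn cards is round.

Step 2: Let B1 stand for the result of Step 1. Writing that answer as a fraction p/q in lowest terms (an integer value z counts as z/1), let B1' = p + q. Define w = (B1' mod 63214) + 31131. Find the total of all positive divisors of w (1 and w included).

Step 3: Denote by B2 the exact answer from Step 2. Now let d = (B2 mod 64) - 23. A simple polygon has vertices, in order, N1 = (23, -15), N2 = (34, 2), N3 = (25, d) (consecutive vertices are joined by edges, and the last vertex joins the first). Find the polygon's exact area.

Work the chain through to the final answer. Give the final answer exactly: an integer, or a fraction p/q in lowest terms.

Step 1: total draws C(11,5) = 462; complement C(7,5) = 21; favorable 462 - 21 = 441; P = 21/22; answer 21/22
Step 2: B1 = 21/22; threaded value p + q = 43; w = 31174; 31174 = 2 * 11 * 13 * 109; sigma = (1 + 2) * (1 + 11) * (1 + 13) * (1 + 109) = 3 * 12 * 14 * 110 = 55440; answer 55440
Step 3: B2 = 55440; d = -7; cross terms: (23*2 - 34*-15)=556, (34*-7 - 25*2)=-288, (25*-15 - 23*-7)=-214; twice the area = |54| = 54; area = 27; answer 27

27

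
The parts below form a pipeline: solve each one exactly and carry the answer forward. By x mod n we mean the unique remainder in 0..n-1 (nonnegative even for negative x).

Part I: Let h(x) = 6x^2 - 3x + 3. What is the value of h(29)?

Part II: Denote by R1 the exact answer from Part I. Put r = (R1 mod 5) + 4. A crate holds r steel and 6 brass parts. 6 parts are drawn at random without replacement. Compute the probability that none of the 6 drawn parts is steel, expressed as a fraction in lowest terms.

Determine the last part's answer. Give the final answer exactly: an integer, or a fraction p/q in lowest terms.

Part I: 6*(29)^2 - 3*(29)^1 + 3 = (5046) + (-87) + (3) = 4962; answer 4962
Part II: R1 = 4962; r = 6; total draws C(12,6) = 924; favorable C(6,6) = 1; P = 1/924; answer 1/924

1/924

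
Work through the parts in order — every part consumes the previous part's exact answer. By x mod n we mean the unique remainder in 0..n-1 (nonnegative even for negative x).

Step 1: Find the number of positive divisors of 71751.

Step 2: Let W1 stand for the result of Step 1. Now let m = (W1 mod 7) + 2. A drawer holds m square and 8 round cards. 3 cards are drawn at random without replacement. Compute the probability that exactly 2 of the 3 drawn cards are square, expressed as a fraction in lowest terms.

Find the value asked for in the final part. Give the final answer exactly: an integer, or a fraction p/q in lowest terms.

30/91

Step 1: 71751 = 3 * 23917; number of divisors = (1+1) * (1+1) = 4; answer 4
Step 2: W1 = 4; m = 6; total draws C(14,3) = 364; favorable C(6,2)*C(8,1) = 120; P = 30/91; answer 30/91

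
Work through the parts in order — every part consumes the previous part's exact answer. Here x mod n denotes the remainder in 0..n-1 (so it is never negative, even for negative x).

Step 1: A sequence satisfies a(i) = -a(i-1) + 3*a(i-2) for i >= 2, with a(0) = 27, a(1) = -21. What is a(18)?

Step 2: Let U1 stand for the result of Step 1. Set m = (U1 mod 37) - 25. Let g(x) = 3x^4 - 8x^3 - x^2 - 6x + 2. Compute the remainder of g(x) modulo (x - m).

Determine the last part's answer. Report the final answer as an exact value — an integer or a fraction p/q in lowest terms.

543722

Step 1: a(2) = -1*(-21) + 3*(27) = 102; iterating: a(2)=102, a(3)=-165, a(4)=471, a(5)=-966, a(6)=2379, a(7)=-5277, a(8)=12414, a(9)=-28245, a(10)=65487, a(11)=-150222, a(12)=346683, a(13)=-797349, a(14)=1837398, a(15)=-4229445, a(16)=9741639, a(17)=-22429974, a(18)=51654891; answer 51654891
Step 2: U1 = 51654891; m = -20; remainder = value at the root: 3*(-20)^4 - 8*(-20)^3 - 1*(-20)^2 - 6*(-20)^1 + 2 = (480000) + (64000) + (-400) + (120) + (2) = 543722; answer 543722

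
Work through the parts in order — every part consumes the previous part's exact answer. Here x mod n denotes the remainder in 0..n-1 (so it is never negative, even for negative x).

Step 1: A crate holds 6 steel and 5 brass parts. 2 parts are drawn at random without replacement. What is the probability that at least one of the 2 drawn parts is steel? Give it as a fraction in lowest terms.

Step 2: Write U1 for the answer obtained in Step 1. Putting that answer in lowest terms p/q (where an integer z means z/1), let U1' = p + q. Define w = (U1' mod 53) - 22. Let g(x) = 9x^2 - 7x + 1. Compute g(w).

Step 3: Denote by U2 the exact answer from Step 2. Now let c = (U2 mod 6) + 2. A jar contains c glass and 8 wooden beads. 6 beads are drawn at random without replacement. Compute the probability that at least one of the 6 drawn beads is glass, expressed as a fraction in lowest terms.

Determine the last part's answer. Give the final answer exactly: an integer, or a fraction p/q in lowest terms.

Step 1: total draws C(11,2) = 55; complement C(5,2) = 10; favorable 55 - 10 = 45; P = 9/11; answer 9/11
Step 2: U1 = 9/11; threaded value p + q = 20; w = -2; 9*(-2)^2 - 7*(-2)^1 + 1 = (36) + (14) + (1) = 51; answer 51
Step 3: U2 = 51; c = 5; total draws C(13,6) = 1716; complement C(8,6) = 28; favorable 1716 - 28 = 1688; P = 422/429; answer 422/429

422/429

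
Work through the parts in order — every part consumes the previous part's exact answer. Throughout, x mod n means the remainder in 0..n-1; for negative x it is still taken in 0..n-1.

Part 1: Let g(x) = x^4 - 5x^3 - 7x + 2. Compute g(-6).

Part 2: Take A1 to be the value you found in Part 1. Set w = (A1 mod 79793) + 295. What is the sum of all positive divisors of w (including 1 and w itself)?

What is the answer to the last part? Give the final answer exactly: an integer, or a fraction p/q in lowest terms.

Part 1: 1*(-6)^4 - 5*(-6)^3 - 7*(-6)^1 + 2 = (1296) + (1080) + (42) + (2) = 2420; answer 2420
Part 2: A1 = 2420; w = 2715; 2715 = 3 * 5 * 181; sigma = (1 + 3) * (1 + 5) * (1 + 181) = 4 * 6 * 182 = 4368; answer 4368

4368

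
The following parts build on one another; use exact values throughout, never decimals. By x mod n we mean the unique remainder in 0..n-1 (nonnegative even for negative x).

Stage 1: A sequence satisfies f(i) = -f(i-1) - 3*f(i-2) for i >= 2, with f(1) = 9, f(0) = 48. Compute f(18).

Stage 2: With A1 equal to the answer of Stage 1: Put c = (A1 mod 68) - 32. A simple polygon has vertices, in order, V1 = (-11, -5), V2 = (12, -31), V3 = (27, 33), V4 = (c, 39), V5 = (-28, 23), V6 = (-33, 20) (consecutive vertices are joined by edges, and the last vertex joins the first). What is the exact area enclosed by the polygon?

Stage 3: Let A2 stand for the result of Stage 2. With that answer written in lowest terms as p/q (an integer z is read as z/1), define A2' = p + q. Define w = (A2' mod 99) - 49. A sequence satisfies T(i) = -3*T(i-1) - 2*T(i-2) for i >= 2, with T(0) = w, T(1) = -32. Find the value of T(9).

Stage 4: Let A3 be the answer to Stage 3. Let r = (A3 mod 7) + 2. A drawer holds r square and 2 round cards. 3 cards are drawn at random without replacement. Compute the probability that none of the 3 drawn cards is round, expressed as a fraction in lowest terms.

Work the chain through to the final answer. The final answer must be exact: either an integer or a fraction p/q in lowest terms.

Stage 1: f(2) = -1*(9) - 3*(48) = -153; iterating: f(2)=-153, f(3)=126, f(4)=333, f(5)=-711, f(6)=-288, f(7)=2421, f(8)=-1557, f(9)=-5706, f(10)=10377, f(11)=6741, f(12)=-37872, f(13)=17649, f(14)=95967, f(15)=-148914, f(16)=-138987, f(17)=585729, f(18)=-168768; answer -168768
Stage 2: A1 = -168768; c = -24; cross terms: (-11*-31 - 12*-5)=401, (12*33 - 27*-31)=1233, (27*39 - -24*33)=1845, (-24*23 - -28*39)=540, (-28*20 - -33*23)=199, (-33*-5 - -11*20)=385; twice the area = |4603| = 4603; area = 4603/2; answer 4603/2
Stage 3: A2 = 4603/2; threaded value p + q = 4605; w = 2; T(2) = -3*(-32) - 2*(2) = 92; iterating: T(2)=92, T(3)=-212, T(4)=452, T(5)=-932, T(6)=1892, T(7)=-3812, T(8)=7652, T(9)=-15332; answer -15332
Stage 4: A3 = -15332; r = 7; total draws C(9,3) = 84; favorable C(7,3) = 35; P = 5/12; answer 5/12

5/12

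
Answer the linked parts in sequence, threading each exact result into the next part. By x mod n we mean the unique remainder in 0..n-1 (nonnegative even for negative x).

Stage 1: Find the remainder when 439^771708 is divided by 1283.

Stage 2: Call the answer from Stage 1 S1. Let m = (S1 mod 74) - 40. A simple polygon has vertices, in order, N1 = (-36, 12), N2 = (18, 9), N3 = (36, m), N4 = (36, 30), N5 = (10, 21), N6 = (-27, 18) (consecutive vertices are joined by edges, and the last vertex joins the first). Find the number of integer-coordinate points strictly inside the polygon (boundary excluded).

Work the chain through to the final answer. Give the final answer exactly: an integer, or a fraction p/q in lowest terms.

Stage 1: squarings mod 1283: 439^1=439, 439^2=271, 439^4=310, 439^8=1158, 439^16=229, 439^32=1121, 439^64=584, 439^128=1061, 439^256=530, 439^512=1206, 439^1024=797, 439^2048=124, 439^4096=1263, 439^8192=400, 439^16384=908, 439^32768=778, 439^65536=991, 439^131072=586, 439^262144=835, 439^524288=556; 439^771708 = 439^4 * 439^8 * 439^16 * 439^32 * 439^64 * 439^512 * 439^1024 * 439^16384 * 439^32768 * 439^65536 * 439^131072 * 439^524288 = 560 (mod 1283); answer 560
Stage 2: S1 = 560; m = 2; cross terms: (-36*9 - 18*12)=-540, (18*2 - 36*9)=-288, (36*30 - 36*2)=1008, (36*21 - 10*30)=456, (10*18 - -27*21)=747, (-27*12 - -36*18)=324; twice the area = |1707| = 1707; area = 1707/2; boundary points = 3 + 1 + 28 + 1 + 1 + 3 = 37; strictly interior points = area - boundary/2 + 1 = 836; answer 836

836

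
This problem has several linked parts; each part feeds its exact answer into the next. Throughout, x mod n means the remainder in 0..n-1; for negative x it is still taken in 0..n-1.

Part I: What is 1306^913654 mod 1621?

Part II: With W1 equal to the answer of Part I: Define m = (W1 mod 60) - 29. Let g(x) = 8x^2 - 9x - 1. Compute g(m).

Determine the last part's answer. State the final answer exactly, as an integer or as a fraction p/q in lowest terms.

2158

Part I: squarings mod 1621: 1306^1=1306, 1306^2=344, 1306^4=3, 1306^8=9, 1306^16=81, 1306^32=77, 1306^64=1066, 1306^128=35, 1306^256=1225, 1306^512=1200, 1306^1024=552, 1306^2048=1577, 1306^4096=315, 1306^8192=344, 1306^16384=3, 1306^32768=9, 1306^65536=81, 1306^131072=77, 1306^262144=1066, 1306^524288=35; 1306^913654 = 1306^2 * 1306^4 * 1306^16 * 1306^32 * 1306^64 * 1306^128 * 1306^4096 * 1306^8192 * 1306^16384 * 1306^32768 * 1306^65536 * 1306^262144 * 1306^524288 = 1066 (mod 1621); answer 1066
Part II: W1 = 1066; m = 17; 8*(17)^2 - 9*(17)^1 - 1 = (2312) + (-153) + (-1) = 2158; answer 2158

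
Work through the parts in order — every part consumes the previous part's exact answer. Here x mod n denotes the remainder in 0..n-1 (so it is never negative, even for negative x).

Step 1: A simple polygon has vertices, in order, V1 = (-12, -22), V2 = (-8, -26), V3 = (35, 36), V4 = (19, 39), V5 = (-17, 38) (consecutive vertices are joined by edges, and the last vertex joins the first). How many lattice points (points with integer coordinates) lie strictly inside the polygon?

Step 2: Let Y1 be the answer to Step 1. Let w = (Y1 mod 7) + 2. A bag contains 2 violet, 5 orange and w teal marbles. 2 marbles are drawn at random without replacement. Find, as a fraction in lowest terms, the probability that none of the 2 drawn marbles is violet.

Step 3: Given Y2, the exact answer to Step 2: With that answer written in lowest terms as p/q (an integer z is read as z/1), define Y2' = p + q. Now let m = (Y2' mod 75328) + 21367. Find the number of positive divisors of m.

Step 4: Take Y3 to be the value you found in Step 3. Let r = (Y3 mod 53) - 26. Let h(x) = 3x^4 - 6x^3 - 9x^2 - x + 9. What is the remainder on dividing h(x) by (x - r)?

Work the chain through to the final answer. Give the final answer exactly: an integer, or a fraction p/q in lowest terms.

762331

Step 1: cross terms: (-12*-26 - -8*-22)=136, (-8*36 - 35*-26)=622, (35*39 - 19*36)=681, (19*38 - -17*39)=1385, (-17*-22 - -12*38)=830; twice the area = |3654| = 3654; area = 1827; boundary points = 4 + 1 + 1 + 1 + 5 = 12; strictly interior points = area - boundary/2 + 1 = 1822; answer 1822
Step 2: Y1 = 1822; w = 4; total draws C(11,2) = 55; favorable C(9,2) = 36; P = 36/55; answer 36/55
Step 3: Y2 = 36/55; threaded value p + q = 91; m = 21458; 21458 = 2 * 10729; number of divisors = (1+1) * (1+1) = 4; answer 4
Step 4: Y3 = 4; r = -22; remainder = value at the root: 3*(-22)^4 - 6*(-22)^3 - 9*(-22)^2 - 1*(-22)^1 + 9 = (702768) + (63888) + (-4356) + (22) + (9) = 762331; answer 762331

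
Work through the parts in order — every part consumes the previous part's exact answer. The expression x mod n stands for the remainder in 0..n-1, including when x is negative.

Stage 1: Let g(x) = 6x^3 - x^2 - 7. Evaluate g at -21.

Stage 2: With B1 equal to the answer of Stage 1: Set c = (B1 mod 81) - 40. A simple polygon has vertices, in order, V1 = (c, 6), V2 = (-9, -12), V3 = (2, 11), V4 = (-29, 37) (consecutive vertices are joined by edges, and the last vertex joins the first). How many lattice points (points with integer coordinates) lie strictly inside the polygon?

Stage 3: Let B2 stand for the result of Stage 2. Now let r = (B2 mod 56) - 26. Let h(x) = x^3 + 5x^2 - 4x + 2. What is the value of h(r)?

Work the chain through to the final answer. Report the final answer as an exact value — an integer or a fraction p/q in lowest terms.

1100

Stage 1: 6*(-21)^3 - 1*(-21)^2 - 7 = (-55566) + (-441) + (-7) = -56014; answer -56014
Stage 2: B1 = -56014; c = -2; cross terms: (-2*-12 - -9*6)=78, (-9*11 - 2*-12)=-75, (2*37 - -29*11)=393, (-29*6 - -2*37)=-100; twice the area = |296| = 296; area = 148; boundary points = 1 + 1 + 1 + 1 = 4; strictly interior points = area - boundary/2 + 1 = 147; answer 147
Stage 3: B2 = 147; r = 9; 1*(9)^3 + 5*(9)^2 - 4*(9)^1 + 2 = (729) + (405) + (-36) + (2) = 1100; answer 1100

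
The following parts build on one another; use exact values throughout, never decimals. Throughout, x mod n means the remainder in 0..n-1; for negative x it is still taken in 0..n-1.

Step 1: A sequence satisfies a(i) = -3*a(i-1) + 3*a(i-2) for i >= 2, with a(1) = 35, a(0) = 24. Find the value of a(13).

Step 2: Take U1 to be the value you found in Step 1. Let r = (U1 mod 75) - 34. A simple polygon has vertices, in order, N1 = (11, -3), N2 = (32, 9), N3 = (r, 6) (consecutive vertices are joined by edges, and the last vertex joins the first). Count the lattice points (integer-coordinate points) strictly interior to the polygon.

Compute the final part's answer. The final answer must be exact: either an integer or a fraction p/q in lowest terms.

Step 1: a(2) = -3*(35) + 3*(24) = -33; iterating: a(2)=-33, a(3)=204, a(4)=-711, a(5)=2745, a(6)=-10368, a(7)=39339, a(8)=-149121, a(9)=565380, a(10)=-2143503, a(11)=8126649, a(12)=-30810456, a(13)=116811315; answer 116811315
Step 2: U1 = 116811315; r = -19; cross terms: (11*9 - 32*-3)=195, (32*6 - -19*9)=363, (-19*-3 - 11*6)=-9; twice the area = |549| = 549; area = 549/2; boundary points = 3 + 3 + 3 = 9; strictly interior points = area - boundary/2 + 1 = 271; answer 271

271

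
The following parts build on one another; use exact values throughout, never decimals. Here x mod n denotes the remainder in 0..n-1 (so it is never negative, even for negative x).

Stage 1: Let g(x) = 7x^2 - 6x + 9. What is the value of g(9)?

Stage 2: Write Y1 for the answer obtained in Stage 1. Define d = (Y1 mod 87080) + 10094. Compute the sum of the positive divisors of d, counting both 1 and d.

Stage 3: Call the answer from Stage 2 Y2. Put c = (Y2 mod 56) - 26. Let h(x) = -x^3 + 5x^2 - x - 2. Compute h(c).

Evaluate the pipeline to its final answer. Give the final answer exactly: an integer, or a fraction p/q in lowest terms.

-1780

Stage 1: 7*(9)^2 - 6*(9)^1 + 9 = (567) + (-54) + (9) = 522; answer 522
Stage 2: Y1 = 522; d = 10616; 10616 = 2^3 * 1327; sigma = (1 + 2 + 4 + 8) * (1 + 1327) = 15 * 1328 = 19920; answer 19920
Stage 3: Y2 = 19920; c = 14; -1*(14)^3 + 5*(14)^2 - 1*(14)^1 - 2 = (-2744) + (980) + (-14) + (-2) = -1780; answer -1780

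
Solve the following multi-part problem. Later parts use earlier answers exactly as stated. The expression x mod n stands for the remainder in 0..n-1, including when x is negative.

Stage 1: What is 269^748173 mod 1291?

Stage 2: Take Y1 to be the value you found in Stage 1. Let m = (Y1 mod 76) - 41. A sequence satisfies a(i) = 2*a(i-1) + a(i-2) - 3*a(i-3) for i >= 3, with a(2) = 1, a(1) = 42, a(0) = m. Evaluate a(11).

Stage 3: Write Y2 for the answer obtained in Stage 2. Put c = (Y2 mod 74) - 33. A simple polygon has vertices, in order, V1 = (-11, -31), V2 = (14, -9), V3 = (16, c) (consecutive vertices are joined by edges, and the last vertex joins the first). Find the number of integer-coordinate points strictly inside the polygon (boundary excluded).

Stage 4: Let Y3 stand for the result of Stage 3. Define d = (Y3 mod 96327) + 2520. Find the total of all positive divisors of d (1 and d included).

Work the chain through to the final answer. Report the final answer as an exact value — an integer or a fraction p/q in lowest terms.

7168

Stage 1: squarings mod 1291: 269^1=269, 269^2=65, 269^4=352, 269^8=1259, 269^16=1024, 269^32=284, 269^64=614, 269^128=24, 269^256=576, 269^512=1280, 269^1024=121, 269^2048=440, 269^4096=1241, 269^8192=1209, 269^16384=269, 269^32768=65, 269^65536=352, 269^131072=1259, 269^262144=1024, 269^524288=284; 269^748173 = 269^1 * 269^4 * 269^8 * 269^128 * 269^512 * 269^2048 * 269^8192 * 269^16384 * 269^65536 * 269^131072 * 269^524288 = 988 (mod 1291); answer 988
Stage 2: Y1 = 988; m = -41; a(3) = 2*(1) + 1*(42) - 3*(-41) = 167; iterating: a(3)=167, a(4)=209, a(5)=582, a(6)=872, a(7)=1699, a(8)=2524, a(9)=4131, a(10)=5689, a(11)=7937; answer 7937
Stage 3: Y2 = 7937; c = -14; cross terms: (-11*-9 - 14*-31)=533, (14*-14 - 16*-9)=-52, (16*-31 - -11*-14)=-650; twice the area = |-169| = 169; area = 169/2; boundary points = 1 + 1 + 1 = 3; strictly interior points = area - boundary/2 + 1 = 84; answer 84
Stage 4: Y3 = 84; d = 2604; 2604 = 2^2 * 3 * 7 * 31; sigma = (1 + 2 + 4) * (1 + 3) * (1 + 7) * (1 + 31) = 7 * 4 * 8 * 32 = 7168; answer 7168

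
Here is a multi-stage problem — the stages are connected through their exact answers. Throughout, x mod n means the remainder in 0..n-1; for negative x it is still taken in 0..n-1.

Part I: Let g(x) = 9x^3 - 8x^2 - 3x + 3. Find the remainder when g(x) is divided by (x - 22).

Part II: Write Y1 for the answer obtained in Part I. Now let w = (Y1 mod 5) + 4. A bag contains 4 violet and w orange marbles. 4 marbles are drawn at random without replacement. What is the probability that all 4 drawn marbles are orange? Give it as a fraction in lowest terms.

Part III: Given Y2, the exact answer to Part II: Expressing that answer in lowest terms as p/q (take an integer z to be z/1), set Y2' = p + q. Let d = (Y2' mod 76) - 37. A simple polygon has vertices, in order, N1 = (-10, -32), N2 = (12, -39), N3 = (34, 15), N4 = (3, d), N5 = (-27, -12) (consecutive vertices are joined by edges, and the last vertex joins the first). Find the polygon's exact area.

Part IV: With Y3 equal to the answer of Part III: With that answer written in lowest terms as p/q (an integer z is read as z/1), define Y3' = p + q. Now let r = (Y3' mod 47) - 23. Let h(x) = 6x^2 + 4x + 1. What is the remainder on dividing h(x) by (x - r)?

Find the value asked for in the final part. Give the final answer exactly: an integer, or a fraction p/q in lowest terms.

1873

Part I: remainder = value at the root: 9*(22)^3 - 8*(22)^2 - 3*(22)^1 + 3 = (95832) + (-3872) + (-66) + (3) = 91897; answer 91897
Part II: Y1 = 91897; w = 6; total draws C(10,4) = 210; favorable C(6,4) = 15; P = 1/14; answer 1/14
Part III: Y2 = 1/14; threaded value p + q = 15; d = -22; cross terms: (-10*-39 - 12*-32)=774, (12*15 - 34*-39)=1506, (34*-22 - 3*15)=-793, (3*-12 - -27*-22)=-630, (-27*-32 - -10*-12)=744; twice the area = |1601| = 1601; area = 1601/2; answer 1601/2
Part IV: Y3 = 1601/2; threaded value p + q = 1603; r = -18; remainder = value at the root: 6*(-18)^2 + 4*(-18)^1 + 1 = (1944) + (-72) + (1) = 1873; answer 1873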